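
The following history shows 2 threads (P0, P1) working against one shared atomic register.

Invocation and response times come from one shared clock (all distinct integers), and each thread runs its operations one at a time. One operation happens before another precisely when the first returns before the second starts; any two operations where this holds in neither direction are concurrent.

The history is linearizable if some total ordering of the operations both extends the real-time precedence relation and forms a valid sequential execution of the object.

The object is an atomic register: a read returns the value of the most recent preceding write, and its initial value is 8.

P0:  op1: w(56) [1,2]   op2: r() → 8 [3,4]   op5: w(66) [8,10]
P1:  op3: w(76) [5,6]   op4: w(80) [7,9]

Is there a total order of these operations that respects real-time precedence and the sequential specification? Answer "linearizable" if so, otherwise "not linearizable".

the violation lands at event 4, op2's response at time 4: events 1..3 linearize, events 1..4 do not
one real-time candidate order over the 2 completed operations — the atomic register replay rejects it
e.g. op1, op2: illegal at step 2, since op2 r() → 8 cannot apply there

not linearizable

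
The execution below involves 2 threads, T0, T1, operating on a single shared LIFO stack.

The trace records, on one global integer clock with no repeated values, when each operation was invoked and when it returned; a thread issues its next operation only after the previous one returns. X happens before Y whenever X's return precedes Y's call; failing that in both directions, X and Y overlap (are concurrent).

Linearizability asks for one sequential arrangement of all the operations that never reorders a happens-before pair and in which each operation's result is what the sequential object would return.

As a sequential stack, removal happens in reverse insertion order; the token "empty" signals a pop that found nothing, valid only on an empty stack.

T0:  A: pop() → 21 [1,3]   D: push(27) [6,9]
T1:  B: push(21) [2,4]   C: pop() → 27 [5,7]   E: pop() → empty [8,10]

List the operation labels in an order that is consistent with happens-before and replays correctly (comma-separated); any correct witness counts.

after step 1 (B push(21)): stack <21>
after step 2 (A pop() → 21): stack <>
after step 3 (D push(27)): stack <27>
after step 4 (C pop() → 27): stack <>
after step 5 (E pop() → empty): stack <>

B, A, D, C, E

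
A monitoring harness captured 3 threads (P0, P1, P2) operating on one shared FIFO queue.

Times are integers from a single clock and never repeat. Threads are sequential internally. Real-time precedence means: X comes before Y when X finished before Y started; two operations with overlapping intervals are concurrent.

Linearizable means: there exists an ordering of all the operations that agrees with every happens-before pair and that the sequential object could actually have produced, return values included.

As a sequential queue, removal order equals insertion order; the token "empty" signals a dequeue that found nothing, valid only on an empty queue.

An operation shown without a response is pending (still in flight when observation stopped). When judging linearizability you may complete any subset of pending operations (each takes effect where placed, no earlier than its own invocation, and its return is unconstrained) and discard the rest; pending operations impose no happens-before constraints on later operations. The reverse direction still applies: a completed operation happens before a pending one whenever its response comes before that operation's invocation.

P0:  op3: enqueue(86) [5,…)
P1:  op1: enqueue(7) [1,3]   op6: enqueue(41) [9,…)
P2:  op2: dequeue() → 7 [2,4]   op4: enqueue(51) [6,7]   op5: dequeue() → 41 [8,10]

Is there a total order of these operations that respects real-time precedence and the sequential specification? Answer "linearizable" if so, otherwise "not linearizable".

not linearizable

already the first 10 events (up to op5's response at time 10) admit no linearization; the first 9 still do
checked exhaustively: 2 real-time-consistent orders of 4 completed operations, zero legal FIFO queue replays
no escape via the 2 pending operations (op3, op6): every completion choice fails
sample order op1, op2, op4, op5 (pending dropped) stalls at step 4 — op5 dequeue() → 41 has no legal effect
sample order op2, op1, op4, op5 (pending dropped) stalls at step 1 — op2 dequeue() → 7 has no legal effect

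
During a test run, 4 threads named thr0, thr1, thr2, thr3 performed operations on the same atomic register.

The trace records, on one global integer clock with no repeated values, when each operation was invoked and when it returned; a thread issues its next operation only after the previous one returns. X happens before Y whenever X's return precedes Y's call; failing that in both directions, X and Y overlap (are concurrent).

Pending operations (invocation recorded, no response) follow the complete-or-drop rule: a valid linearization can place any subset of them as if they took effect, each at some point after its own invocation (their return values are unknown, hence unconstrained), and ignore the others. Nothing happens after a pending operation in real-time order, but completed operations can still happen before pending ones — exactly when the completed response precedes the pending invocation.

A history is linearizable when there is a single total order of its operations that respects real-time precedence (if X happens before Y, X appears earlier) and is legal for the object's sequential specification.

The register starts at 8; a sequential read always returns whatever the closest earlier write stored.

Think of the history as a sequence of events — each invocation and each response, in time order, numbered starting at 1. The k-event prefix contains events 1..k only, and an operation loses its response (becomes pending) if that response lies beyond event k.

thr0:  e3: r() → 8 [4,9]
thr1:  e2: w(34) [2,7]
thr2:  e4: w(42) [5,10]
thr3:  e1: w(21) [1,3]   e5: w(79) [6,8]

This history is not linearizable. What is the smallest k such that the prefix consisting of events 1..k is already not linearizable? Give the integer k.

events 1..8 are linearizable, e.g. via e1, e2, e3, e4, e5:
1. e1 w(21), leaving value 21
2. e2 w(34), leaving value 34
3. e3 r() (pending, included), leaving value 34
4. e4 w(42) (pending, included), leaving value 42
5. e5 w(79), leaving value 79
adding event 9 (e3 responds at 9) leaves no legal real-time order
no completion choice of the 1 pending operation (e4) rescues it — every subset was tried
take e1, e2, e3, e5 (pending dropped): step 3 already fails, because e3 r() → 8 cannot occur there
take e1, e2, e5, e3 (pending dropped): step 4 already fails, because e3 r() → 8 cannot occur there

9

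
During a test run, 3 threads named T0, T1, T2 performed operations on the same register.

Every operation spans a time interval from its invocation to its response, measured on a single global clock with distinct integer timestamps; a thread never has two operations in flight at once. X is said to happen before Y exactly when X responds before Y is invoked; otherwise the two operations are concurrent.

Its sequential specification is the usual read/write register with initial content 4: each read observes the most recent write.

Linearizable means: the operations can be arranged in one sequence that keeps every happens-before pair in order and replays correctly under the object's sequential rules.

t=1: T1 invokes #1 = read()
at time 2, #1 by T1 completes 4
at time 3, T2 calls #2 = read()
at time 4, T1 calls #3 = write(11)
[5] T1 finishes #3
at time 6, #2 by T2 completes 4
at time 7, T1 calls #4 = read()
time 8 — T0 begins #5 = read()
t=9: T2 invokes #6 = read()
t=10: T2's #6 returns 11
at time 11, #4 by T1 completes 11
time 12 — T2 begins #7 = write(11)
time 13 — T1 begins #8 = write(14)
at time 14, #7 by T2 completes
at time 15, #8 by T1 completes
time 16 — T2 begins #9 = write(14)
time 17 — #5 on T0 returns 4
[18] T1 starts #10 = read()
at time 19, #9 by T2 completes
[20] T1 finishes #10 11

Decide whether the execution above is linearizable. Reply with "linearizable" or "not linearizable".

already the first 17 events (up to #5's response at time 17) admit no linearization; the first 16 still do
40 orders of the 8 completed register ops respect real time; none is legal
including or dropping the 1 pending operation (#9) in any combination fails
sample order #1, #2, #3, #4, #5, #6, #7, #8 (pending dropped) stalls at step 5 — #5 read() → 4 has no legal effect
sample order #1, #2, #3, #4, #5, #6, #8, #7 (pending dropped) stalls at step 5 — #5 read() → 4 has no legal effect

not linearizable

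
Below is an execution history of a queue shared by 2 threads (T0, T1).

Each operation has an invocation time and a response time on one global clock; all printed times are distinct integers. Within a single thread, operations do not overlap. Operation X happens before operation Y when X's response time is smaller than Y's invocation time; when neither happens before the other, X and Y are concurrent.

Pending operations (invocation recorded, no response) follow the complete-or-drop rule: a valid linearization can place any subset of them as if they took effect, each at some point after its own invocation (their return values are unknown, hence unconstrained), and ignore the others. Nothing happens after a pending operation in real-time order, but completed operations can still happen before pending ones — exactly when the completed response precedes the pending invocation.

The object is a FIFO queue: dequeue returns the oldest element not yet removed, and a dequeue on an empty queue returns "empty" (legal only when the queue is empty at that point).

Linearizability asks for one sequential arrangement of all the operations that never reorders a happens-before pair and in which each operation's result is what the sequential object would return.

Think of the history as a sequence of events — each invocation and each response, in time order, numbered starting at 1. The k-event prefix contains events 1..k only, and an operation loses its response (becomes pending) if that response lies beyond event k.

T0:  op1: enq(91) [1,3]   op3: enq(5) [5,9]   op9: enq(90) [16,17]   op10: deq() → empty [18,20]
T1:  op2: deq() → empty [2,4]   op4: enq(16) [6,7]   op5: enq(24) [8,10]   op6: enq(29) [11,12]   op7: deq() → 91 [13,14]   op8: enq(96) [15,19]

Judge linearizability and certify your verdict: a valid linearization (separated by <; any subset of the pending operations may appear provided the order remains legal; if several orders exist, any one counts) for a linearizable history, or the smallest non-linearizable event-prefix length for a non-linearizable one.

already the first 20 events (up to op10's response at time 20) admit no linearization; the first 19 still do
checked exhaustively: 18 real-time-consistent orders of 10 completed operations, zero legal queue replays
e.g. op1, op2, op3, op4, op5, op6, op7, op8, op9, op10: illegal at step 2, since op2 deq() → empty cannot apply there
e.g. op1, op2, op3, op4, op5, op6, op7, op9, op8, op10: illegal at step 2, since op2 deq() → empty cannot apply there

not linearizable — minimal violating prefix: 20 events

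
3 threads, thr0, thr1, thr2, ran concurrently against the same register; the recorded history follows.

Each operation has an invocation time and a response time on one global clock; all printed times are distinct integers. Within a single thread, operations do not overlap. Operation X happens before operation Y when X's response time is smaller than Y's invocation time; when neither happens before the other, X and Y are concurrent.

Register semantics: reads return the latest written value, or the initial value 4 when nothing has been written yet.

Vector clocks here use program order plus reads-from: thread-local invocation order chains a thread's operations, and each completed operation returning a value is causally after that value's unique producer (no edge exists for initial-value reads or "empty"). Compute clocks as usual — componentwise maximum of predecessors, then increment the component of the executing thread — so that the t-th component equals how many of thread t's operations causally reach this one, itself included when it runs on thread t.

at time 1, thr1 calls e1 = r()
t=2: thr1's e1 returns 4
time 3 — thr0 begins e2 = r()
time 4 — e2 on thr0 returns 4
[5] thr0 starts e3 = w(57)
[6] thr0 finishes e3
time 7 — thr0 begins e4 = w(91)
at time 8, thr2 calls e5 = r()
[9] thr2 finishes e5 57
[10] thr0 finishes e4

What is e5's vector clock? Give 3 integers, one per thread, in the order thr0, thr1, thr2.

(2, 0, 1)

e1, invoked 1, has no incoming edges; only thr1's bump applies → (0, 1, 0)
e2, invoked 3, has no incoming edges; only thr0's bump applies → (1, 0, 0)
from VC(e2)=(1, 0, 0), e3 (invoked 5) maxes components and bumps thr0 → (2, 0, 0)
from VC(e3)=(2, 0, 0), e5 (invoked 8) maxes components and bumps thr2 → (2, 0, 1)
from VC(e3)=(2, 0, 0), e4 (invoked 7) maxes components and bumps thr0 → (3, 0, 0)
target: VC(e5) = (2, 0, 1)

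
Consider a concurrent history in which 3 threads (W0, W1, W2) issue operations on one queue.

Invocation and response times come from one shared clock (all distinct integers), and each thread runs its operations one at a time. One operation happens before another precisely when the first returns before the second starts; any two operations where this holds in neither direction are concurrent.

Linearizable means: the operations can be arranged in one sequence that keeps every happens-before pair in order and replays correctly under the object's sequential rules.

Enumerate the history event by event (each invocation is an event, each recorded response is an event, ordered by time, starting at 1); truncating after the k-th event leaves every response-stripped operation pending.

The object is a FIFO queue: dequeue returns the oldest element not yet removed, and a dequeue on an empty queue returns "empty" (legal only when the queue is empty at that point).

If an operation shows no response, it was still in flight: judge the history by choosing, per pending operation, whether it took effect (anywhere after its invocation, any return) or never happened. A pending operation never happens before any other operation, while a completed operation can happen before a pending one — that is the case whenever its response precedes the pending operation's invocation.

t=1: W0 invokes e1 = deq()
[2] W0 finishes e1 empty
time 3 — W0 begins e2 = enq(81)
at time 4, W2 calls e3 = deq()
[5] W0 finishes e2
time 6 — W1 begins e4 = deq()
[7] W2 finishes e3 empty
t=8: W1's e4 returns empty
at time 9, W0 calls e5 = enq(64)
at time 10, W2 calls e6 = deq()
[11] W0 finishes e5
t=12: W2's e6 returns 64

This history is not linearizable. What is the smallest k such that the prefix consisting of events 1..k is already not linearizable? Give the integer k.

one valid order for events 1..7 is e1, e2, e4, e3:
after step 1 (e1 deq() → empty): queue <>
after step 2 (e2 enq(81)): queue <81>
after step 3 (e4 deq() (pending, included)): queue <>
after step 4 (e3 deq() → empty): queue <>
include event 8 — e4 responding at 8 — and every candidate order breaks
one such order, e1, e2, e3, e4, breaks at step 3 where e3 deq() → empty is illegal
one such order, e1, e2, e4, e3, breaks at step 3 where e4 deq() → empty is illegal

8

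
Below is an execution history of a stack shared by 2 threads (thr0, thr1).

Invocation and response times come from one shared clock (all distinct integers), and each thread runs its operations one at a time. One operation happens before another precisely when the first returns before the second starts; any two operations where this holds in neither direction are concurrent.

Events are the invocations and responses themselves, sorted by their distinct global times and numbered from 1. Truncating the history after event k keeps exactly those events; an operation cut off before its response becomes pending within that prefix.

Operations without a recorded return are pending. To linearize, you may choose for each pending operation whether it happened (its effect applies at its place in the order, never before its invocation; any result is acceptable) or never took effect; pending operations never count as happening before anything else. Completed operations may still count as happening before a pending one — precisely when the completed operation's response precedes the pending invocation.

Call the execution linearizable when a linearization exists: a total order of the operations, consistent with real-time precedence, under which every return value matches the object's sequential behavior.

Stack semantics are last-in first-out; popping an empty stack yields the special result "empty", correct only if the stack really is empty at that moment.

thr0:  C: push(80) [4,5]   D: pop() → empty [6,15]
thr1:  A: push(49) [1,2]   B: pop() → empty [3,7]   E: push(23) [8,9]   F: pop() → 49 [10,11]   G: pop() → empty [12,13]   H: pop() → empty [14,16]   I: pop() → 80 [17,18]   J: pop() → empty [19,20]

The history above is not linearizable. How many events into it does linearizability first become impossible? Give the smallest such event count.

events 1..6 are linearizable; a witness order is A, B, C:
step 1: A push(49) — stack <49>
step 2: B pop() (pending, included) — stack <>
step 3: C push(80) — stack <80>
with event 7 included (B responding at time 7), all real-time-consistent orders fail
no escape via the 1 pending operation (D): every completion choice fails
one such order, A, B, C (pending dropped), breaks at step 2 where B pop() → empty is illegal
one such order, A, C, B (pending dropped), breaks at step 3 where B pop() → empty is illegal

7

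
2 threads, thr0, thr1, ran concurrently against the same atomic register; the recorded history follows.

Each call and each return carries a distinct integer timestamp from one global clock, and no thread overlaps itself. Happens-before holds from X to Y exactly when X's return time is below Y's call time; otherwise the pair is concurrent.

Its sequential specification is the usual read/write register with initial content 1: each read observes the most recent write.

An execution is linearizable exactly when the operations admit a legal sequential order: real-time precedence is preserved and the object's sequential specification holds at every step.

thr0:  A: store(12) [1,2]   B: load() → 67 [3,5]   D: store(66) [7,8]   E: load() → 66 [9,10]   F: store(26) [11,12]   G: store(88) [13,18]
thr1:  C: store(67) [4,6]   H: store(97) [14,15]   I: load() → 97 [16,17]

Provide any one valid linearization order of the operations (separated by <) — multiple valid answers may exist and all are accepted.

A < C < B < D < E < F < G < H < I

1. A store(12), leaving value 12
2. C store(67), leaving value 67
3. B load() → 67, leaving value 67
4. D store(66), leaving value 66
5. E load() → 66, leaving value 66
6. F store(26), leaving value 26
7. G store(88), leaving value 88
8. H store(97), leaving value 97
9. I load() → 97, leaving value 97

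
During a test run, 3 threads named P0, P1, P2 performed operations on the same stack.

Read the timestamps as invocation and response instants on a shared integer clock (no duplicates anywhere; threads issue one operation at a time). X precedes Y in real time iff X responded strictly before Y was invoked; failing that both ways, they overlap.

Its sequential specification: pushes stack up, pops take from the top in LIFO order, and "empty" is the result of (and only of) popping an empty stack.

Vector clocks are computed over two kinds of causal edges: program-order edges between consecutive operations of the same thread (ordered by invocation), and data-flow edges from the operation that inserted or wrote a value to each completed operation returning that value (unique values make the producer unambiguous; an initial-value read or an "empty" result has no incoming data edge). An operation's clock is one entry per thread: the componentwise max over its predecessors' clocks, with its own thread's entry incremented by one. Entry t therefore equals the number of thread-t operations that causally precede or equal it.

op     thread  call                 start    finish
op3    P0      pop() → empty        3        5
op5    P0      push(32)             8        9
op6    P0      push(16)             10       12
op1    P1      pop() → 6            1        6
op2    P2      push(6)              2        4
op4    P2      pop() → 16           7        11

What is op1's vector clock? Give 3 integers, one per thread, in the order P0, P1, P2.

VC(op2, invoked at 2): no causal predecessors; +1 on P2 → (0, 0, 1)
VC(op3, invoked at 3): no causal predecessors; +1 on P0 → (1, 0, 0)
op1, invoked 1, takes VC(op2)=(0, 0, 1) under max, adds 1 for P1 → (0, 1, 1)
op5, invoked 8, takes VC(op3)=(1, 0, 0) under max, adds 1 for P0 → (2, 0, 0)
op6, invoked 10, takes VC(op5)=(2, 0, 0) under max, adds 1 for P0 → (3, 0, 0)
op4, invoked 7, takes VC(op2)=(0, 0, 1), VC(op6)=(3, 0, 0) under max, adds 1 for P2 → (3, 0, 2)
target: VC(op1) = (0, 1, 1)

(0, 1, 1)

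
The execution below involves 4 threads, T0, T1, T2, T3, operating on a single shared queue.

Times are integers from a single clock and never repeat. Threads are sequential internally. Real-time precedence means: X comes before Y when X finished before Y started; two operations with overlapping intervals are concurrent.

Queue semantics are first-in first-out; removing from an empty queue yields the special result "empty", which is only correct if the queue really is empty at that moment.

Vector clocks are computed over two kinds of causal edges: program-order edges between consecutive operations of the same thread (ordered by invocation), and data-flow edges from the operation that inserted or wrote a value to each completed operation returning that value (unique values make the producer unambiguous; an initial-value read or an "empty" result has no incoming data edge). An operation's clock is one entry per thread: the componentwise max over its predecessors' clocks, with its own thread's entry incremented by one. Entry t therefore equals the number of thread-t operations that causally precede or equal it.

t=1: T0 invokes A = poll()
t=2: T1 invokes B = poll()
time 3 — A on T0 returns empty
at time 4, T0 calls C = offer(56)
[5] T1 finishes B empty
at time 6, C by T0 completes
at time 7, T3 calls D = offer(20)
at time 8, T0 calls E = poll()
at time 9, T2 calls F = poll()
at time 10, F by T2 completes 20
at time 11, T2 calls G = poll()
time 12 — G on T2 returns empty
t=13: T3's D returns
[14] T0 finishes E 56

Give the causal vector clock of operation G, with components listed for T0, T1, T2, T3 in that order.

(0, 0, 2, 1)

D (invocation 7): nothing precedes it; T3's component alone gives (0, 0, 0, 1)
B (invocation 2): nothing precedes it; T1's component alone gives (0, 1, 0, 0)
A (invocation 1): nothing precedes it; T0's component alone gives (1, 0, 0, 0)
invoked at 9, F merges VC(D)=(0, 0, 0, 1) and bumps T2's slot → (0, 0, 1, 1)
invoked at 4, C merges VC(A)=(1, 0, 0, 0) and bumps T0's slot → (2, 0, 0, 0)
invoked at 11, G merges VC(F)=(0, 0, 1, 1) and bumps T2's slot → (0, 0, 2, 1)
invoked at 8, E merges VC(C)=(2, 0, 0, 0) and bumps T0's slot → (3, 0, 0, 0)
target: VC(G) = (0, 0, 2, 1)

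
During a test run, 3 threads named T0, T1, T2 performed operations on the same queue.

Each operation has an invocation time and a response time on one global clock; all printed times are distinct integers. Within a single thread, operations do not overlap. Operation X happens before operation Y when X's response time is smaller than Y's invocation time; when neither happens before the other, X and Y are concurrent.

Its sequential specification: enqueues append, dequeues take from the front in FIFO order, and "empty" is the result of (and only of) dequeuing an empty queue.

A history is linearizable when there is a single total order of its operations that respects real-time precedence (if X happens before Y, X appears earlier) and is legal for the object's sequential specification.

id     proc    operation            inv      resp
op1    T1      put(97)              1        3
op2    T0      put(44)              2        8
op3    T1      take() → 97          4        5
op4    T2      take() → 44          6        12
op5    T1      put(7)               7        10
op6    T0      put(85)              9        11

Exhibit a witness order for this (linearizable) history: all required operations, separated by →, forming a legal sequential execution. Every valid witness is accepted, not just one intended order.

op1 → op2 → op3 → op4 → op5 → op6

1. op1 put(97), leaving queue <97>
2. op2 put(44), leaving queue <97,44>
3. op3 take() → 97, leaving queue <44>
4. op4 take() → 44, leaving queue <>
5. op5 put(7), leaving queue <7>
6. op6 put(85), leaving queue <7,85>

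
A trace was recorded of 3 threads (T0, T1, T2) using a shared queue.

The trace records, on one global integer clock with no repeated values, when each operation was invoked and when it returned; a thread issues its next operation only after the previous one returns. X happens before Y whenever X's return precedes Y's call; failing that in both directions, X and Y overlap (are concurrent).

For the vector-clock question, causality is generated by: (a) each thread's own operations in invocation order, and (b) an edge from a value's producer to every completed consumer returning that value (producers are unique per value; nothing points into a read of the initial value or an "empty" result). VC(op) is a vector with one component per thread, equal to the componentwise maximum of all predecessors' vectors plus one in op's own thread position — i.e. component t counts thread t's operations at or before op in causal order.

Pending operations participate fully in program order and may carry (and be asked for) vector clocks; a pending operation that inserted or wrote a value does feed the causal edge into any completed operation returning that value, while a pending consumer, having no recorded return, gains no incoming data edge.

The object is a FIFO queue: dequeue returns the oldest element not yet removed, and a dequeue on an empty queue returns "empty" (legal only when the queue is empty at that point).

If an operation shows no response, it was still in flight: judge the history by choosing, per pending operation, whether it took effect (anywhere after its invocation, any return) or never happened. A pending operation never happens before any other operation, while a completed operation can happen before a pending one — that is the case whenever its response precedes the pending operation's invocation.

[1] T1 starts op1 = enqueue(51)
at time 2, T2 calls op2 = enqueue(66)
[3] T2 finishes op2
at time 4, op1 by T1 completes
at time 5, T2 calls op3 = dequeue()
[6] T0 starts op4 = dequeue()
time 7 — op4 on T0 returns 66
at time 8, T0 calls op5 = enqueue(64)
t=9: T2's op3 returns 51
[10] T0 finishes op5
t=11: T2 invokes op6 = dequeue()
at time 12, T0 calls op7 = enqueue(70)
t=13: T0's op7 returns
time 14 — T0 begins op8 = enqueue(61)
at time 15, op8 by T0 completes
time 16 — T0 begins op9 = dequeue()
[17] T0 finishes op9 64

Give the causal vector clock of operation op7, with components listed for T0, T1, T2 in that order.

(3, 0, 1)

op2 (invocation 2): nothing precedes it; T2's component alone gives (0, 0, 1)
op1 (invocation 1): nothing precedes it; T1's component alone gives (0, 1, 0)
op4 (invocation 6): componentwise max over VC(op2)=(0, 0, 1), +1 at T0, giving (1, 0, 1)
op3 (invocation 5): componentwise max over VC(op1)=(0, 1, 0), VC(op2)=(0, 0, 1), +1 at T2, giving (0, 1, 2)
op5 (invocation 8): componentwise max over VC(op4)=(1, 0, 1), +1 at T0, giving (2, 0, 1)
op6 (invocation 11): componentwise max over VC(op3)=(0, 1, 2), +1 at T2, giving (0, 1, 3)
op7 (invocation 12): componentwise max over VC(op5)=(2, 0, 1), +1 at T0, giving (3, 0, 1)
op8 (invocation 14): componentwise max over VC(op7)=(3, 0, 1), +1 at T0, giving (4, 0, 1)
op9 (invocation 16): componentwise max over VC(op5)=(2, 0, 1), VC(op8)=(4, 0, 1), +1 at T0, giving (5, 0, 1)
target: VC(op7) = (3, 0, 1)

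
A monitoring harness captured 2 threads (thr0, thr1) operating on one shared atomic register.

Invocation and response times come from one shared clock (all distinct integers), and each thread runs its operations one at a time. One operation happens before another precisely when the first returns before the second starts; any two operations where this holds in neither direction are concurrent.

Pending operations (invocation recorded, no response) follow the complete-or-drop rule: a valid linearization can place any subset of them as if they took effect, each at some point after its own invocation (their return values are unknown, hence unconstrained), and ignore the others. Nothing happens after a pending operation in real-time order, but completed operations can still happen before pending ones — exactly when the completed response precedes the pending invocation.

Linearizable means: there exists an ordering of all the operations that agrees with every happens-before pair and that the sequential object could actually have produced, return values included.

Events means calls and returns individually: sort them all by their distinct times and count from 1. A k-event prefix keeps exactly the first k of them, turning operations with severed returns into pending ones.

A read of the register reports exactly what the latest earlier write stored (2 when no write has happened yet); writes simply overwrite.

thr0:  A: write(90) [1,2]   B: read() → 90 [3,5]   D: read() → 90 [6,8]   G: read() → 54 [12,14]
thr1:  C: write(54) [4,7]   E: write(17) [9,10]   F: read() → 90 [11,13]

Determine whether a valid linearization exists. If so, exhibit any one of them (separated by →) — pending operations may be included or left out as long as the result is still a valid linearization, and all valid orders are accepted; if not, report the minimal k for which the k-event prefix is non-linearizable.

not linearizable — minimal violating prefix: 13 events

prefix check: 1..12 passes, 1..13 fails once F's time-13 response joins
no legal order exists: 3 real-time-consistent candidates over 6 completed atomic register operations, all rejected
no escape via the 1 pending operation (G): every completion choice fails
sample order A, B, C, D, E, F (pending dropped) stalls at step 4 — D read() → 90 has no legal effect
sample order A, B, D, C, E, F (pending dropped) stalls at step 6 — F read() → 90 has no legal effect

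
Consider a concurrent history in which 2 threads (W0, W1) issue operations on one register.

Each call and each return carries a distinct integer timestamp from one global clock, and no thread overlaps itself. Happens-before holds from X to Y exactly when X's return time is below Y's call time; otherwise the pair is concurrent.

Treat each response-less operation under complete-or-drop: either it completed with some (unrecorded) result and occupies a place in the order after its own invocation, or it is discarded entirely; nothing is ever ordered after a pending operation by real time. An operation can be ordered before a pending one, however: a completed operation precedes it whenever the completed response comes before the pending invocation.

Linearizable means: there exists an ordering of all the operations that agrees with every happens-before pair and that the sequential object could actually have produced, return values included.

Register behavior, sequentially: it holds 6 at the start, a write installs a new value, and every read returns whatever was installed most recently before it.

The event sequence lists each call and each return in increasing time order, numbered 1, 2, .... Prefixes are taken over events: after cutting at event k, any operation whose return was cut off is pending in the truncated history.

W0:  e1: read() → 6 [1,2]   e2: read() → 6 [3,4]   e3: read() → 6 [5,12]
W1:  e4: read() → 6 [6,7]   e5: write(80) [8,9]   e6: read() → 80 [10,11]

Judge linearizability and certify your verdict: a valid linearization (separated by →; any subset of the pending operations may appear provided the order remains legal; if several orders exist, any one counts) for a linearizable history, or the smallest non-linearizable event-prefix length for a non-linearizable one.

linearizable — witness: e1 → e2 → e3 → e4 → e5 → e6

1. e1 read() → 6, leaving value 6
2. e2 read() → 6, leaving value 6
3. e3 read() → 6, leaving value 6
4. e4 read() → 6, leaving value 6
5. e5 write(80), leaving value 80
6. e6 read() → 80, leaving value 80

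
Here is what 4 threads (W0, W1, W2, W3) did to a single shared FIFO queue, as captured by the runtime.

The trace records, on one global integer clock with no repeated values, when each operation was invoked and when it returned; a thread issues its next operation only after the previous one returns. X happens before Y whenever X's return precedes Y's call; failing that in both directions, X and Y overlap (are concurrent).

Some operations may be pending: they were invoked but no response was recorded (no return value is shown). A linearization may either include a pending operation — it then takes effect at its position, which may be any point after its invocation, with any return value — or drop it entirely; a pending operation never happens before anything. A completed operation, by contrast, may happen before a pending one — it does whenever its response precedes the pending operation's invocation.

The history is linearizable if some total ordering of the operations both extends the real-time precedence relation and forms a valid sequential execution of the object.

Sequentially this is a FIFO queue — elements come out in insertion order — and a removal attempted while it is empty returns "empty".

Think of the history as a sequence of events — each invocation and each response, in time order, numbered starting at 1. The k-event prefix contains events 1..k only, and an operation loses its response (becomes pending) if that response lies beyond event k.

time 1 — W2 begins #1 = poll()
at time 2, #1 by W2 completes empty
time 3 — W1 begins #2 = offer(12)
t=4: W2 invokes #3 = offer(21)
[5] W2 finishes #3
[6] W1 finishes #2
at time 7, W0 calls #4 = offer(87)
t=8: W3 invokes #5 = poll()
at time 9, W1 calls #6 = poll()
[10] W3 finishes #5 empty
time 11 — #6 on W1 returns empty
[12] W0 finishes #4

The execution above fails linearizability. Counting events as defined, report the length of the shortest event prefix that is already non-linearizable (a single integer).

10

events 1..9 are linearizable, e.g. via #1, #2, #3:
after step 1 (#1 poll() → empty): queue <>
after step 2 (#2 offer(12)): queue <12>
after step 3 (#3 offer(21)): queue <12,21>
once event 10 joins (#5's response, time 10), exhaustive search finds no witness
no completion choice of the 2 pending operations (#4, #6) rescues it — every subset was tried
for example #1, #2, #3, #5 (pending dropped) fails at step 4: #5 poll() → empty is not legal there
for example #1, #3, #2, #5 (pending dropped) fails at step 4: #5 poll() → empty is not legal there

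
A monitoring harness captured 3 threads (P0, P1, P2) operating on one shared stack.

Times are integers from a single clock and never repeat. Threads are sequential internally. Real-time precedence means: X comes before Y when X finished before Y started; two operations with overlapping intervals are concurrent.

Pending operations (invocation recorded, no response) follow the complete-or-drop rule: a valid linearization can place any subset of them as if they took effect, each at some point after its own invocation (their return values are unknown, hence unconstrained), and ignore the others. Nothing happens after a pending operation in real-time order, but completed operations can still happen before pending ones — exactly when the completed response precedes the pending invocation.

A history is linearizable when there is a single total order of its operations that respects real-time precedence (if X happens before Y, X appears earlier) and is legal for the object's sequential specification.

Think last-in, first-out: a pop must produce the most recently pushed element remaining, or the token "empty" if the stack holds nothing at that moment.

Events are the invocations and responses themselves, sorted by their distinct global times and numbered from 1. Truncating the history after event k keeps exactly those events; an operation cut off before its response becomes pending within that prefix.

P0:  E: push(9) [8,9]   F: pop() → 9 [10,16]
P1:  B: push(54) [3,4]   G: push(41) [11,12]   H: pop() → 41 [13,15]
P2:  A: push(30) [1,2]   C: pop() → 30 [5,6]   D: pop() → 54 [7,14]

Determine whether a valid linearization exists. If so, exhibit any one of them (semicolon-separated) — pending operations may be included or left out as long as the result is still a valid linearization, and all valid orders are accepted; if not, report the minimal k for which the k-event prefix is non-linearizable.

not linearizable — minimal violating prefix: 6 events

events 1..5 are fine; event 6 — the response of C at time 6 — makes the prefix non-linearizable
exhaustive check: the 3 completed stack ops admit one real-time order; illegal
one such order, A, B, C, breaks at step 3 where C pop() → 30 is illegal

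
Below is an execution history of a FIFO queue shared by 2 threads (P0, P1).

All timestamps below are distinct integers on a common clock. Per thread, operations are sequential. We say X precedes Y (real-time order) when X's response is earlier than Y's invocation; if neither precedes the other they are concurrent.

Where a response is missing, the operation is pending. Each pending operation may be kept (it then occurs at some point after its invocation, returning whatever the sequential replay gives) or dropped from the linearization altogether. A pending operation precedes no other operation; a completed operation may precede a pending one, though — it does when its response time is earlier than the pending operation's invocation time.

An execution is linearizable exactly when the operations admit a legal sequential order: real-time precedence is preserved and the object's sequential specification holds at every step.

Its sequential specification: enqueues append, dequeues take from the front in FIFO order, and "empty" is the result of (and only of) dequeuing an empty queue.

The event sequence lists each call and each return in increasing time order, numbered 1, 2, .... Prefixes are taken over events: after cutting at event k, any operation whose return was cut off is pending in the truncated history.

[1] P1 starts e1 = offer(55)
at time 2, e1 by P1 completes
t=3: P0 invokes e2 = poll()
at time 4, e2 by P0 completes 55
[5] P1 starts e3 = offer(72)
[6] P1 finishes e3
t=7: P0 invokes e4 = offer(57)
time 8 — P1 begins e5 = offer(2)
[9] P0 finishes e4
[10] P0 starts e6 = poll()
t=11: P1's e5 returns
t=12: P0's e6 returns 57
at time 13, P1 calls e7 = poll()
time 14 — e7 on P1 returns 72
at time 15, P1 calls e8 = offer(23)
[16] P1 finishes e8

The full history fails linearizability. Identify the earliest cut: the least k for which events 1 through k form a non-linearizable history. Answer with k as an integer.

12

a valid linearization of events 1..11 exists, for instance e1, e2, e3, e4, e5:
1. e1 offer(55), leaving queue <55>
2. e2 poll() → 55, leaving queue <>
3. e3 offer(72), leaving queue <72>
4. e4 offer(57), leaving queue <72,57>
5. e5 offer(2), leaving queue <72,57,2>
adding event 12 (e6 responds at 12) leaves no legal real-time order
for example e1, e2, e3, e4, e5, e6 fails at step 6: e6 poll() → 57 is not legal there
for example e1, e2, e3, e4, e6, e5 fails at step 5: e6 poll() → 57 is not legal there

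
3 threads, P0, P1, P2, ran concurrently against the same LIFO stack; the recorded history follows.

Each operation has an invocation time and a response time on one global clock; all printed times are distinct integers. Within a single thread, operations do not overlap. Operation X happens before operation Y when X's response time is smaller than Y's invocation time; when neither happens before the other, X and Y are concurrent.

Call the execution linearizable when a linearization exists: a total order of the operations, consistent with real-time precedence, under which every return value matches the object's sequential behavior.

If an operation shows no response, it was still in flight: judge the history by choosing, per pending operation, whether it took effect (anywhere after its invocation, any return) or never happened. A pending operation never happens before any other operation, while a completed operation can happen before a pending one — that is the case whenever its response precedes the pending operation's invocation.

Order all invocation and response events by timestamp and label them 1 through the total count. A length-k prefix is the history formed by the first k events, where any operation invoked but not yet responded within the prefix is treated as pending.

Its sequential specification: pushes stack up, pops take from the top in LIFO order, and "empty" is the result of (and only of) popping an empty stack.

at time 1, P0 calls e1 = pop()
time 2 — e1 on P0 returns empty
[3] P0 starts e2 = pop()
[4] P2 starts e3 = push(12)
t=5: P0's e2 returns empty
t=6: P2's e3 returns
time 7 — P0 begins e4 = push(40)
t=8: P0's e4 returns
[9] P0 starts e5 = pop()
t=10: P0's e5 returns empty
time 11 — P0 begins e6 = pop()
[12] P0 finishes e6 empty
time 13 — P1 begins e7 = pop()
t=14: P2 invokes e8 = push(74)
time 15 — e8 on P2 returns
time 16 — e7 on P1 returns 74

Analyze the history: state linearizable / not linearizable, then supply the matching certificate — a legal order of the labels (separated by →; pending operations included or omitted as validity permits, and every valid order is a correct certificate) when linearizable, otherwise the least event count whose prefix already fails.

not linearizable — minimal violating prefix: 10 events

events 1..9 are fine; event 10 — the response of e5 at time 10 — makes the prefix non-linearizable
no legal order exists: 2 real-time-consistent candidates over 5 completed LIFO stack operations, all rejected
for example e1, e2, e3, e4, e5 fails at step 5: e5 pop() → empty is not legal there
for example e1, e3, e2, e4, e5 fails at step 3: e2 pop() → empty is not legal there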